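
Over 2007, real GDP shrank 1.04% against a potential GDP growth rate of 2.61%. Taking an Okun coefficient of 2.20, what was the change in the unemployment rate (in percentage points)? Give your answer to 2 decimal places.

1.66 percentage points

Growth-rate Okun's law: g_Y = g_Y* - β × Δu, so Δu = (g_Y* - g_Y)/β.
Δu = (2.61 + 1.04)/2.20 = 3.65/2.20 = 1.66 percentage points.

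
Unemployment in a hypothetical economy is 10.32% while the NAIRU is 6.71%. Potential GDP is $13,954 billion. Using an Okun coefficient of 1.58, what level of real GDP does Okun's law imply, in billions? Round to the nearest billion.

Unemployment gap = 10.32 - 6.71 = 3.61 points, so the output gap is -1.58 × 3.61 = -5.7038%.
Actual GDP = 13954 × (1 - 5.7038/100) = 13954 × 0.942962 ≈ 13158 billion.

$13,158 billion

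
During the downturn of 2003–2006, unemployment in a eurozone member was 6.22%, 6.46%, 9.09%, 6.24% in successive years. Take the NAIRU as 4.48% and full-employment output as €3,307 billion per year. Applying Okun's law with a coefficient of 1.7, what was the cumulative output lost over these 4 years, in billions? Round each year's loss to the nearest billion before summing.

€567 billion

Year 2003: gap = -1.7 × (6.22 - 4.48) = -2.958%, loss ≈ 3307 × 2.958/100 ≈ 98.
Year 2004: gap = -1.7 × (6.46 - 4.48) = -3.366%, loss ≈ 3307 × 3.366/100 ≈ 111.
Year 2005: gap = -1.7 × (9.09 - 4.48) = -7.837%, loss ≈ 3307 × 7.837/100 ≈ 259.
Year 2006: gap = -1.7 × (6.24 - 4.48) = -2.992%, loss ≈ 3307 × 2.992/100 ≈ 99.
Total lost output = 98 + 111 + 259 + 99 = 567 billion.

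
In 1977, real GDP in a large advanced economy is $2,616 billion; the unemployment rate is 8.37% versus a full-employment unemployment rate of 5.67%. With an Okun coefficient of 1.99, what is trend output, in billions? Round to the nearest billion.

Unemployment gap = 8.37 - 5.67 = 2.7 points, so output gap = -1.99 × 2.7 = -5.373%.
Since Y = Y* × (1 + gap/100), Y* = 2616/0.94627 ≈ 2765 billion.

$2,765 billion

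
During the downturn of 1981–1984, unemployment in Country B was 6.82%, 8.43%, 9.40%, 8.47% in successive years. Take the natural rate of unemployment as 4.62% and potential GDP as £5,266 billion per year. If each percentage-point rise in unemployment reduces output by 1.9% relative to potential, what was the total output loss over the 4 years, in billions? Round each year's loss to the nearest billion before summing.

£1,464 billion

Year 1981: gap = -1.9 × (6.82 - 4.62) = -4.18%, loss ≈ 5266 × 4.18/100 ≈ 220.
Year 1982: gap = -1.9 × (8.43 - 4.62) = -7.239%, loss ≈ 5266 × 7.239/100 ≈ 381.
Year 1983: gap = -1.9 × (9.4 - 4.62) = -9.082%, loss ≈ 5266 × 9.082/100 ≈ 478.
Year 1984: gap = -1.9 × (8.47 - 4.62) = -7.315%, loss ≈ 5266 × 7.315/100 ≈ 385.
Total lost output = 220 + 381 + 478 + 385 = 1464 billion.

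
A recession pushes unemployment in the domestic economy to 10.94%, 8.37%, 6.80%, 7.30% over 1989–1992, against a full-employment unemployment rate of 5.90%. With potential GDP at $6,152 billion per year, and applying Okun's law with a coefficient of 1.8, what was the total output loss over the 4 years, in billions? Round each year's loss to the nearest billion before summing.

$1,087 billion

Year 1989: gap = -1.8 × (10.94 - 5.9) = -9.072%, loss ≈ 6152 × 9.072/100 ≈ 558.
Year 1990: gap = -1.8 × (8.37 - 5.9) = -4.446%, loss ≈ 6152 × 4.446/100 ≈ 274.
Year 1991: gap = -1.8 × (6.8 - 5.9) = -1.62%, loss ≈ 6152 × 1.62/100 ≈ 100.
Year 1992: gap = -1.8 × (7.3 - 5.9) = -2.52%, loss ≈ 6152 × 2.52/100 ≈ 155.
Total lost output = 558 + 274 + 100 + 155 = 1087 billion.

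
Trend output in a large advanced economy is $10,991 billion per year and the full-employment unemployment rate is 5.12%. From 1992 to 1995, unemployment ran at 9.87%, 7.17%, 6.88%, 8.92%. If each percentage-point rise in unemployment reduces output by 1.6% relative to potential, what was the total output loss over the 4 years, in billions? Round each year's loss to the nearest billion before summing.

$2,174 billion

Year 1992: gap = -1.6 × (9.87 - 5.12) = -7.6%, loss ≈ 10991 × 7.6/100 ≈ 835.
Year 1993: gap = -1.6 × (7.17 - 5.12) = -3.28%, loss ≈ 10991 × 3.28/100 ≈ 361.
Year 1994: gap = -1.6 × (6.88 - 5.12) = -2.816%, loss ≈ 10991 × 2.816/100 ≈ 310.
Year 1995: gap = -1.6 × (8.92 - 5.12) = -6.08%, loss ≈ 10991 × 6.08/100 ≈ 668.
Total lost output = 835 + 361 + 310 + 668 = 2174 billion.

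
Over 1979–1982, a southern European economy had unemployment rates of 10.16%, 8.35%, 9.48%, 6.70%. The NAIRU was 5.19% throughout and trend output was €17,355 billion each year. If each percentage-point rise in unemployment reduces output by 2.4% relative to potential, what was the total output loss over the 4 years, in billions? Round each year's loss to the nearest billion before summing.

Year 1979: gap = -2.4 × (10.16 - 5.19) = -11.928%, loss ≈ 17355 × 11.928/100 ≈ 2070.
Year 1980: gap = -2.4 × (8.35 - 5.19) = -7.584%, loss ≈ 17355 × 7.584/100 ≈ 1316.
Year 1981: gap = -2.4 × (9.48 - 5.19) = -10.296%, loss ≈ 17355 × 10.296/100 ≈ 1787.
Year 1982: gap = -2.4 × (6.7 - 5.19) = -3.624%, loss ≈ 17355 × 3.624/100 ≈ 629.
Total lost output = 2070 + 1316 + 1787 + 629 = 5802 billion.

€5,802 billion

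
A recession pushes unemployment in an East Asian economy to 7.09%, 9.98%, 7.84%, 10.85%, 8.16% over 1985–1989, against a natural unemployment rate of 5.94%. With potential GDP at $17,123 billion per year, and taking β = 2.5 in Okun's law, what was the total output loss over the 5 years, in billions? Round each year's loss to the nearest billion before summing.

$6,086 billion

Year 1985: gap = -2.5 × (7.09 - 5.94) = -2.875%, loss ≈ 17123 × 2.875/100 ≈ 492.
Year 1986: gap = -2.5 × (9.98 - 5.94) = -10.1%, loss ≈ 17123 × 10.1/100 ≈ 1729.
Year 1987: gap = -2.5 × (7.84 - 5.94) = -4.75%, loss ≈ 17123 × 4.75/100 ≈ 813.
Year 1988: gap = -2.5 × (10.85 - 5.94) = -12.275%, loss ≈ 17123 × 12.275/100 ≈ 2102.
Year 1989: gap = -2.5 × (8.16 - 5.94) = -5.55%, loss ≈ 17123 × 5.55/100 ≈ 950.
Total lost output = 492 + 1729 + 813 + 2102 + 950 = 6086 billion.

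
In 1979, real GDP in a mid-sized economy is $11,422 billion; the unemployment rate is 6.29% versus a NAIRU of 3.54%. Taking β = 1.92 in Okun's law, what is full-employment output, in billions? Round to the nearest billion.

$12,059 billion

Unemployment gap = 6.29 - 3.54 = 2.75 points, so output gap = -1.92 × 2.75 = -5.28%.
Since Y = Y* × (1 + gap/100), Y* = 11422/0.9472 ≈ 12059 billion.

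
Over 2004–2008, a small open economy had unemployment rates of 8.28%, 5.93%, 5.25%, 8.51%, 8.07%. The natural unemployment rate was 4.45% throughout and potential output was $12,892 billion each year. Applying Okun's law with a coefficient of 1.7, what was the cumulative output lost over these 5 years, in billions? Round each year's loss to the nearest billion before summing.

$3,021 billion

Year 2004: gap = -1.7 × (8.28 - 4.45) = -6.511%, loss ≈ 12892 × 6.511/100 ≈ 839.
Year 2005: gap = -1.7 × (5.93 - 4.45) = -2.516%, loss ≈ 12892 × 2.516/100 ≈ 324.
Year 2006: gap = -1.7 × (5.25 - 4.45) = -1.36%, loss ≈ 12892 × 1.36/100 ≈ 175.
Year 2007: gap = -1.7 × (8.51 - 4.45) = -6.902%, loss ≈ 12892 × 6.902/100 ≈ 890.
Year 2008: gap = -1.7 × (8.07 - 4.45) = -6.154%, loss ≈ 12892 × 6.154/100 ≈ 793.
Total lost output = 839 + 324 + 175 + 890 + 793 = 3021 billion.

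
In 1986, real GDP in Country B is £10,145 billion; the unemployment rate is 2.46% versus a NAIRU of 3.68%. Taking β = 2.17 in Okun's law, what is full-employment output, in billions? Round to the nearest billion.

£9,883 billion

Unemployment gap = 2.46 - 3.68 = -1.22 points, so output gap = -2.17 × (-1.22) = 2.6474%.
Since Y = Y* × (1 + gap/100), Y* = 10145/1.026474 ≈ 9883 billion.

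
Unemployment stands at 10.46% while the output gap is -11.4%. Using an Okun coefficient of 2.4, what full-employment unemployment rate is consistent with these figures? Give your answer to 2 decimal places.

From Okun's law, u - u* = -(output gap)/β = -(-11.4)/2.4 = 4.75 points.
So u* = 10.46 - 4.75 = 5.71%.

5.71%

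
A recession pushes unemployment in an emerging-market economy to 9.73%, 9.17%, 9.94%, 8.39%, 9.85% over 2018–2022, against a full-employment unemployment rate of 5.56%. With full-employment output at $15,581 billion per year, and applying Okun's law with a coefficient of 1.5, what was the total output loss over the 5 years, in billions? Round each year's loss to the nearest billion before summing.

$4,507 billion

Year 2018: gap = -1.5 × (9.73 - 5.56) = -6.255%, loss ≈ 15581 × 6.255/100 ≈ 975.
Year 2019: gap = -1.5 × (9.17 - 5.56) = -5.415%, loss ≈ 15581 × 5.415/100 ≈ 844.
Year 2020: gap = -1.5 × (9.94 - 5.56) = -6.57%, loss ≈ 15581 × 6.57/100 ≈ 1024.
Year 2021: gap = -1.5 × (8.39 - 5.56) = -4.245%, loss ≈ 15581 × 4.245/100 ≈ 661.
Year 2022: gap = -1.5 × (9.85 - 5.56) = -6.435%, loss ≈ 15581 × 6.435/100 ≈ 1003.
Total lost output = 975 + 844 + 1024 + 661 + 1003 = 4507 billion.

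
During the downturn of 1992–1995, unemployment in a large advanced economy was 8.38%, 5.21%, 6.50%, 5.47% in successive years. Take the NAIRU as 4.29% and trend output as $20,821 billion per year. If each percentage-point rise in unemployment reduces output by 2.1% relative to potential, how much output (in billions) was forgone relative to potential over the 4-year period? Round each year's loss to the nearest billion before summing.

Year 1992: gap = -2.1 × (8.38 - 4.29) = -8.589%, loss ≈ 20821 × 8.589/100 ≈ 1788.
Year 1993: gap = -2.1 × (5.21 - 4.29) = -1.932%, loss ≈ 20821 × 1.932/100 ≈ 402.
Year 1994: gap = -2.1 × (6.5 - 4.29) = -4.641%, loss ≈ 20821 × 4.641/100 ≈ 966.
Year 1995: gap = -2.1 × (5.47 - 4.29) = -2.478%, loss ≈ 20821 × 2.478/100 ≈ 516.
Total lost output = 1788 + 402 + 966 + 516 = 3672 billion.

$3,672 billion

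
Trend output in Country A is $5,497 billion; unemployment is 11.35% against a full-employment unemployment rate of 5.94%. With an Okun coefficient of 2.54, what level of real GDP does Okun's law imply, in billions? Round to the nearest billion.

$4,742 billion

Unemployment gap = 11.35 - 5.94 = 5.41 points, so the output gap is -2.54 × 5.41 = -13.7414%.
Actual GDP = 5497 × (1 - 13.7414/100) = 5497 × 0.862586 ≈ 4742 billion.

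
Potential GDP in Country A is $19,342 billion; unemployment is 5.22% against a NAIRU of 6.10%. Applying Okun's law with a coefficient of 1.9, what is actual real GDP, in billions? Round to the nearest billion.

Unemployment gap = 5.22 - 6.1 = -0.88 points, so the output gap is -1.9 × (-0.88) = 1.672%.
Actual GDP = 19342 × (1 + 1.672/100) = 19342 × 1.01672 ≈ 19665 billion.

$19,665 billion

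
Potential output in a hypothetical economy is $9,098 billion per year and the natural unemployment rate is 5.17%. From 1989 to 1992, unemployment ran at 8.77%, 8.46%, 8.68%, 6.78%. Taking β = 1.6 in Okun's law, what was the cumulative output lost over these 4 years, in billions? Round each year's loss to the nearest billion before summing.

Year 1989: gap = -1.6 × (8.77 - 5.17) = -5.76%, loss ≈ 9098 × 5.76/100 ≈ 524.
Year 1990: gap = -1.6 × (8.46 - 5.17) = -5.264%, loss ≈ 9098 × 5.264/100 ≈ 479.
Year 1991: gap = -1.6 × (8.68 - 5.17) = -5.616%, loss ≈ 9098 × 5.616/100 ≈ 511.
Year 1992: gap = -1.6 × (6.78 - 5.17) = -2.576%, loss ≈ 9098 × 2.576/100 ≈ 234.
Total lost output = 524 + 479 + 511 + 234 = 1748 billion.

$1,748 billion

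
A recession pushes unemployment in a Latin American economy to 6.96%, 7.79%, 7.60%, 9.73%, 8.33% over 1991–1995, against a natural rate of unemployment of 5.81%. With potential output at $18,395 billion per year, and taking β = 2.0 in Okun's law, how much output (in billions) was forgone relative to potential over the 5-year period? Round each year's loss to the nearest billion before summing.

$4,179 billion

Year 1991: gap = -2.0 × (6.96 - 5.81) = -2.3%, loss ≈ 18395 × 2.3/100 ≈ 423.
Year 1992: gap = -2.0 × (7.79 - 5.81) = -3.96%, loss ≈ 18395 × 3.96/100 ≈ 728.
Year 1993: gap = -2.0 × (7.6 - 5.81) = -3.58%, loss ≈ 18395 × 3.58/100 ≈ 659.
Year 1994: gap = -2.0 × (9.73 - 5.81) = -7.84%, loss ≈ 18395 × 7.84/100 ≈ 1442.
Year 1995: gap = -2.0 × (8.33 - 5.81) = -5.04%, loss ≈ 18395 × 5.04/100 ≈ 927.
Total lost output = 423 + 728 + 659 + 1442 + 927 = 4179 billion.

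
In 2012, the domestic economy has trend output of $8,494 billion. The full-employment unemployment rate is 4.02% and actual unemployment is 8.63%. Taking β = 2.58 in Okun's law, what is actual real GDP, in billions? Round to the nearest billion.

Unemployment gap = 8.63 - 4.02 = 4.61 points, so the output gap is -2.58 × 4.61 = -11.8938%.
Actual GDP = 8494 × (1 - 11.8938/100) = 8494 × 0.881062 ≈ 7484 billion.

$7,484 billion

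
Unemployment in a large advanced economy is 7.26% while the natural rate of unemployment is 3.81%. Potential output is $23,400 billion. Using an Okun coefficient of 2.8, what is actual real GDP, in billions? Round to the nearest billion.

$21,140 billion

Unemployment gap = 7.26 - 3.81 = 3.45 points, so the output gap is -2.8 × 3.45 = -9.66%.
Actual GDP = 23400 × (1 - 9.66/100) = 23400 × 0.9034 ≈ 21140 billion.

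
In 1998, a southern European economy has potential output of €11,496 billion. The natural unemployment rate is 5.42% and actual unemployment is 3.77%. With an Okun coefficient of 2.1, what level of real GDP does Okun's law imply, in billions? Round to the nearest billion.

€11,894 billion

Unemployment gap = 3.77 - 5.42 = -1.65 points, so the output gap is -2.1 × (-1.65) = 3.465%.
Actual GDP = 11496 × (1 + 3.465/100) = 11496 × 1.03465 ≈ 11894 billion.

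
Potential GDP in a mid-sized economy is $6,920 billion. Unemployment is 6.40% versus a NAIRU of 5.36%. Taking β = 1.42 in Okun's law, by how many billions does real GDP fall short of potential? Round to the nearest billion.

$102 billion

Output gap = -1.42 × (6.4 - 5.36) = -1.42 × 1.04 = -1.4768%.
Actual GDP ≈ 6920 × 0.985232 ≈ 6818 billion, so the shortfall is 6920 - 6818 = 102 billion.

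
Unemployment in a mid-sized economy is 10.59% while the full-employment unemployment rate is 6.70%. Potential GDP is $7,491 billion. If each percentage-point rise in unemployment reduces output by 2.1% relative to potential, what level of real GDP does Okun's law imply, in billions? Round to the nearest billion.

Unemployment gap = 10.59 - 6.7 = 3.89 points, so the output gap is -2.1 × 3.89 = -8.169%.
Actual GDP = 7491 × (1 - 8.169/100) = 7491 × 0.91831 ≈ 6879 billion.

$6,879 billion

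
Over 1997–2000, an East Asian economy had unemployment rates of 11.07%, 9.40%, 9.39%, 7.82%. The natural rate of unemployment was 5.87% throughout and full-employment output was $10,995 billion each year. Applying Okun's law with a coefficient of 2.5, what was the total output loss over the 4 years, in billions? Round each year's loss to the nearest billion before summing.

$3,903 billion

Year 1997: gap = -2.5 × (11.07 - 5.87) = -13%, loss ≈ 10995 × 13/100 ≈ 1429.
Year 1998: gap = -2.5 × (9.4 - 5.87) = -8.825%, loss ≈ 10995 × 8.825/100 ≈ 970.
Year 1999: gap = -2.5 × (9.39 - 5.87) = -8.8%, loss ≈ 10995 × 8.8/100 ≈ 968.
Year 2000: gap = -2.5 × (7.82 - 5.87) = -4.875%, loss ≈ 10995 × 4.875/100 ≈ 536.
Total lost output = 1429 + 970 + 968 + 536 = 3903 billion.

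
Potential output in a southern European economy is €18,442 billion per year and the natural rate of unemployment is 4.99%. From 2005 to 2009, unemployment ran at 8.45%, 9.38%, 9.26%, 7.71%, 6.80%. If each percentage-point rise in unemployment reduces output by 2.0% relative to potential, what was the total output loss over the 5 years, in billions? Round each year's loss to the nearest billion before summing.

€6,141 billion

Year 2005: gap = -2.0 × (8.45 - 4.99) = -6.92%, loss ≈ 18442 × 6.92/100 ≈ 1276.
Year 2006: gap = -2.0 × (9.38 - 4.99) = -8.78%, loss ≈ 18442 × 8.78/100 ≈ 1619.
Year 2007: gap = -2.0 × (9.26 - 4.99) = -8.54%, loss ≈ 18442 × 8.54/100 ≈ 1575.
Year 2008: gap = -2.0 × (7.71 - 4.99) = -5.44%, loss ≈ 18442 × 5.44/100 ≈ 1003.
Year 2009: gap = -2.0 × (6.8 - 4.99) = -3.62%, loss ≈ 18442 × 3.62/100 ≈ 668.
Total lost output = 1276 + 1619 + 1575 + 1003 + 668 = 6141 billion.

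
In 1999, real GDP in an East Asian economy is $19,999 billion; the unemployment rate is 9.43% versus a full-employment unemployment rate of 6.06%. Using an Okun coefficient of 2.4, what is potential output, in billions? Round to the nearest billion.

Unemployment gap = 9.43 - 6.06 = 3.37 points, so output gap = -2.4 × 3.37 = -8.088%.
Since Y = Y* × (1 + gap/100), Y* = 19999/0.91912 ≈ 21759 billion.

$21,759 billion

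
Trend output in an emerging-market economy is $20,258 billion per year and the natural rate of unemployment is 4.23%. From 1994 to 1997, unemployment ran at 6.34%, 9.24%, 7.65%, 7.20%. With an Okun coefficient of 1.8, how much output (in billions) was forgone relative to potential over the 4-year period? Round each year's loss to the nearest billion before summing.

Year 1994: gap = -1.8 × (6.34 - 4.23) = -3.798%, loss ≈ 20258 × 3.798/100 ≈ 769.
Year 1995: gap = -1.8 × (9.24 - 4.23) = -9.018%, loss ≈ 20258 × 9.018/100 ≈ 1827.
Year 1996: gap = -1.8 × (7.65 - 4.23) = -6.156%, loss ≈ 20258 × 6.156/100 ≈ 1247.
Year 1997: gap = -1.8 × (7.2 - 4.23) = -5.346%, loss ≈ 20258 × 5.346/100 ≈ 1083.
Total lost output = 769 + 1827 + 1247 + 1083 = 4926 billion.

$4,926 billion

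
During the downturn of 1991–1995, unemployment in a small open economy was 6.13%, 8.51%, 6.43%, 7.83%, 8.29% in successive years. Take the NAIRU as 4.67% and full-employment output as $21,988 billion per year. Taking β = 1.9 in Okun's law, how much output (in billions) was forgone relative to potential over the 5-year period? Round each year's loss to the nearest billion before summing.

Year 1991: gap = -1.9 × (6.13 - 4.67) = -2.774%, loss ≈ 21988 × 2.774/100 ≈ 610.
Year 1992: gap = -1.9 × (8.51 - 4.67) = -7.296%, loss ≈ 21988 × 7.296/100 ≈ 1604.
Year 1993: gap = -1.9 × (6.43 - 4.67) = -3.344%, loss ≈ 21988 × 3.344/100 ≈ 735.
Year 1994: gap = -1.9 × (7.83 - 4.67) = -6.004%, loss ≈ 21988 × 6.004/100 ≈ 1320.
Year 1995: gap = -1.9 × (8.29 - 4.67) = -6.878%, loss ≈ 21988 × 6.878/100 ≈ 1512.
Total lost output = 610 + 1604 + 735 + 1320 + 1512 = 5781 billion.

$5,781 billion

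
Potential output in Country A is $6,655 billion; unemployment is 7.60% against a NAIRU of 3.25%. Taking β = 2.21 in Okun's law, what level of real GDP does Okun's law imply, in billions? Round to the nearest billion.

$6,015 billion

Unemployment gap = 7.6 - 3.25 = 4.35 points, so the output gap is -2.21 × 4.35 = -9.6135%.
Actual GDP = 6655 × (1 - 9.6135/100) = 6655 × 0.903865 ≈ 6015 billion.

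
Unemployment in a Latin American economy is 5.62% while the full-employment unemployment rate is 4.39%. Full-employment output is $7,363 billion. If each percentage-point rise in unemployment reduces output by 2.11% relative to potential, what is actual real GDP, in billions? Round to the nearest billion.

$7,172 billion

Unemployment gap = 5.62 - 4.39 = 1.23 points, so the output gap is -2.11 × 1.23 = -2.5953%.
Actual GDP = 7363 × (1 - 2.5953/100) = 7363 × 0.974047 ≈ 7172 billion.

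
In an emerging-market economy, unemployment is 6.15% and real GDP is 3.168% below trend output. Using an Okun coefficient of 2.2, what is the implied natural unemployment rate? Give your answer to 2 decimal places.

From Okun's law, u - u* = -(output gap)/β = -(-3.168)/2.2 = 1.44 points.
So u* = 6.15 - 1.44 = 4.71%.

4.71%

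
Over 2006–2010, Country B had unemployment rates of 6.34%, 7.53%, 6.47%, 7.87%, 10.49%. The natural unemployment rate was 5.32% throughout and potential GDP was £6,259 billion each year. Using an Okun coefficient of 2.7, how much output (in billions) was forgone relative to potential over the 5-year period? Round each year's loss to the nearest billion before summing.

£2,044 billion

Year 2006: gap = -2.7 × (6.34 - 5.32) = -2.754%, loss ≈ 6259 × 2.754/100 ≈ 172.
Year 2007: gap = -2.7 × (7.53 - 5.32) = -5.967%, loss ≈ 6259 × 5.967/100 ≈ 373.
Year 2008: gap = -2.7 × (6.47 - 5.32) = -3.105%, loss ≈ 6259 × 3.105/100 ≈ 194.
Year 2009: gap = -2.7 × (7.87 - 5.32) = -6.885%, loss ≈ 6259 × 6.885/100 ≈ 431.
Year 2010: gap = -2.7 × (10.49 - 5.32) = -13.959%, loss ≈ 6259 × 13.959/100 ≈ 874.
Total lost output = 172 + 373 + 194 + 431 + 874 = 2044 billion.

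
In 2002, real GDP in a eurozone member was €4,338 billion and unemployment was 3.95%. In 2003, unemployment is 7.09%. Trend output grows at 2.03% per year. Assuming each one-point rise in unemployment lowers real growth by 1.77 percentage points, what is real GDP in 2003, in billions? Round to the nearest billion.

€4,185 billion

Δu = 7.09 - 3.95 = 3.14 points.
Okun's law (growth form): g_Y = g_Y* - β × Δu = 2.03 - 1.77 × (3.14) = 2.03 - 5.5578 = -3.5278%.
Real GDP in the next year = 4338 × (1 - 3.5278/100) = 4338 × 0.964722 ≈ 4185 billion.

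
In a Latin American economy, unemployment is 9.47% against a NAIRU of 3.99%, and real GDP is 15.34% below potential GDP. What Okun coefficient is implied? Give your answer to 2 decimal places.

β ≈ 2.80

Okun's law: output gap = -β × (u - u*).
-15.34 = -β × (9.47 - 3.99) = -β × 5.48, so β = 15.34/5.48 = 2.80.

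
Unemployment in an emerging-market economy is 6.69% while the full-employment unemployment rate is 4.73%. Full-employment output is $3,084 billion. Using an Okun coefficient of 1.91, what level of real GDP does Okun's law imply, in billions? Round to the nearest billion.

$2,969 billion

Unemployment gap = 6.69 - 4.73 = 1.96 points, so the output gap is -1.91 × 1.96 = -3.7436%.
Actual GDP = 3084 × (1 - 3.7436/100) = 3084 × 0.962564 ≈ 2969 billion.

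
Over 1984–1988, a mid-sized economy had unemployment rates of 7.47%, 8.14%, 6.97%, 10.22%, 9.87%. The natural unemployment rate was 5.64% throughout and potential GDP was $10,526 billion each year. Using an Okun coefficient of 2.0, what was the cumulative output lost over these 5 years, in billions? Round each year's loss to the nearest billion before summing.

$3,045 billion

Year 1984: gap = -2.0 × (7.47 - 5.64) = -3.66%, loss ≈ 10526 × 3.66/100 ≈ 385.
Year 1985: gap = -2.0 × (8.14 - 5.64) = -5%, loss ≈ 10526 × 5/100 ≈ 526.
Year 1986: gap = -2.0 × (6.97 - 5.64) = -2.66%, loss ≈ 10526 × 2.66/100 ≈ 280.
Year 1987: gap = -2.0 × (10.22 - 5.64) = -9.16%, loss ≈ 10526 × 9.16/100 ≈ 964.
Year 1988: gap = -2.0 × (9.87 - 5.64) = -8.46%, loss ≈ 10526 × 8.46/100 ≈ 890.
Total lost output = 385 + 526 + 280 + 964 + 890 = 3045 billion.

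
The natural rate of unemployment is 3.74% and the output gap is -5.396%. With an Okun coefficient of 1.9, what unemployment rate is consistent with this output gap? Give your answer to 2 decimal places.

From Okun's law, u - u* = -(output gap)/β = -(-5.396)/1.9 = 2.84 points.
So u = 3.74 + 2.84 = 6.58%.

6.58%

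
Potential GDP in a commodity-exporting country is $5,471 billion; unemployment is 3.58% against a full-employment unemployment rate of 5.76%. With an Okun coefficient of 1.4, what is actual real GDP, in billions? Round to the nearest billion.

Unemployment gap = 3.58 - 5.76 = -2.18 points, so the output gap is -1.4 × (-2.18) = 3.052%.
Actual GDP = 5471 × (1 + 3.052/100) = 5471 × 1.03052 ≈ 5638 billion.

$5,638 billion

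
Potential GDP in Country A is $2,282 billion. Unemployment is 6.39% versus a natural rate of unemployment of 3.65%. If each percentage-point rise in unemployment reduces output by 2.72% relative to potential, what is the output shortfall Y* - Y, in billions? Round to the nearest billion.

Output gap = -2.72 × (6.39 - 3.65) = -2.72 × 2.74 = -7.4528%.
Actual GDP ≈ 2282 × 0.925472 ≈ 2112 billion, so the shortfall is 2282 - 2112 = 170 billion.

$170 billion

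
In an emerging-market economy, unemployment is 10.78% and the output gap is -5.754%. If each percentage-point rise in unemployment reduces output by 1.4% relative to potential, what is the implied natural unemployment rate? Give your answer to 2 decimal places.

From Okun's law, u - u* = -(output gap)/β = -(-5.754)/1.4 = 4.11 points.
So u* = 10.78 - 4.11 = 6.67%.

6.67%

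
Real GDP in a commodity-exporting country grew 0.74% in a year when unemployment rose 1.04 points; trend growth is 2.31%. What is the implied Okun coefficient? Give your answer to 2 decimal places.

Growth form: g_Y = g_Y* - β × Δu, so β = (g_Y* - g_Y)/Δu.
β = (2.31 - 0.74)/1.04 = 1.57/1.04 = 1.51.

β ≈ 1.51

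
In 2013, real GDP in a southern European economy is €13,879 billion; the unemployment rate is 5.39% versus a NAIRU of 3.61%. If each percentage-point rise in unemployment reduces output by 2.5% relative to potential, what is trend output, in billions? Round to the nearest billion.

€14,525 billion

Unemployment gap = 5.39 - 3.61 = 1.78 points, so output gap = -2.5 × 1.78 = -4.45%.
Since Y = Y* × (1 + gap/100), Y* = 13879/0.9555 ≈ 14525 billion.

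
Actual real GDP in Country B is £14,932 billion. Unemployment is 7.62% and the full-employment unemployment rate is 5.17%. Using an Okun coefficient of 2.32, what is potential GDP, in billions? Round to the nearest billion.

Unemployment gap = 7.62 - 5.17 = 2.45 points, so output gap = -2.32 × 2.45 = -5.684%.
Since Y = Y* × (1 + gap/100), Y* = 14932/0.94316 ≈ 15832 billion.

£15,832 billion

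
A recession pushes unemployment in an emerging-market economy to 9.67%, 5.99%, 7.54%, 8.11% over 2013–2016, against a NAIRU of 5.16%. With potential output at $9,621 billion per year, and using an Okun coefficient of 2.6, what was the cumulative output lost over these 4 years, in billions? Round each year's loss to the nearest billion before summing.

Year 2013: gap = -2.6 × (9.67 - 5.16) = -11.726%, loss ≈ 9621 × 11.726/100 ≈ 1128.
Year 2014: gap = -2.6 × (5.99 - 5.16) = -2.158%, loss ≈ 9621 × 2.158/100 ≈ 208.
Year 2015: gap = -2.6 × (7.54 - 5.16) = -6.188%, loss ≈ 9621 × 6.188/100 ≈ 595.
Year 2016: gap = -2.6 × (8.11 - 5.16) = -7.67%, loss ≈ 9621 × 7.67/100 ≈ 738.
Total lost output = 1128 + 208 + 595 + 738 = 2669 billion.

$2,669 billion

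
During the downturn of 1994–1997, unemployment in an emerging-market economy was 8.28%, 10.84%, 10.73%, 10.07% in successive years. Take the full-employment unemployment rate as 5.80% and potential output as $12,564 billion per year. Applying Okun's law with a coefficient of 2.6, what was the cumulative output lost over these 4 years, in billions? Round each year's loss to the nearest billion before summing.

Year 1994: gap = -2.6 × (8.28 - 5.8) = -6.448%, loss ≈ 12564 × 6.448/100 ≈ 810.
Year 1995: gap = -2.6 × (10.84 - 5.8) = -13.104%, loss ≈ 12564 × 13.104/100 ≈ 1646.
Year 1996: gap = -2.6 × (10.73 - 5.8) = -12.818%, loss ≈ 12564 × 12.818/100 ≈ 1610.
Year 1997: gap = -2.6 × (10.07 - 5.8) = -11.102%, loss ≈ 12564 × 11.102/100 ≈ 1395.
Total lost output = 810 + 1646 + 1610 + 1395 = 5461 billion.

$5,461 billion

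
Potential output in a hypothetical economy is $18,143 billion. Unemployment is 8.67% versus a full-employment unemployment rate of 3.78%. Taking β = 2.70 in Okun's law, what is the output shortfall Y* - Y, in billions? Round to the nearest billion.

$2,395 billion

Output gap = -2.70 × (8.67 - 3.78) = -2.7 × 4.89 = -13.203%.
Actual GDP ≈ 18143 × 0.86797 ≈ 15748 billion, so the shortfall is 18143 - 15748 = 2395 billion.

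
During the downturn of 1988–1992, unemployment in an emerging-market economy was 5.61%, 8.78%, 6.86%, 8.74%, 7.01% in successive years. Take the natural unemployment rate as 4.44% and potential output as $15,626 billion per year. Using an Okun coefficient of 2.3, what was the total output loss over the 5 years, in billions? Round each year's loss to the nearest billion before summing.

$5,319 billion

Year 1988: gap = -2.3 × (5.61 - 4.44) = -2.691%, loss ≈ 15626 × 2.691/100 ≈ 420.
Year 1989: gap = -2.3 × (8.78 - 4.44) = -9.982%, loss ≈ 15626 × 9.982/100 ≈ 1560.
Year 1990: gap = -2.3 × (6.86 - 4.44) = -5.566%, loss ≈ 15626 × 5.566/100 ≈ 870.
Year 1991: gap = -2.3 × (8.74 - 4.44) = -9.89%, loss ≈ 15626 × 9.89/100 ≈ 1545.
Year 1992: gap = -2.3 × (7.01 - 4.44) = -5.911%, loss ≈ 15626 × 5.911/100 ≈ 924.
Total lost output = 420 + 1560 + 870 + 1545 + 924 = 5319 billion.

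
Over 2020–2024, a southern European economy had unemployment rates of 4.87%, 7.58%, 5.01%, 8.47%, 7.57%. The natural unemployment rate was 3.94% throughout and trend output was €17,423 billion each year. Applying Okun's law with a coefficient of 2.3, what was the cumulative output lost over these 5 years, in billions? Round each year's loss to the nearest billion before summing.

Year 2020: gap = -2.3 × (4.87 - 3.94) = -2.139%, loss ≈ 17423 × 2.139/100 ≈ 373.
Year 2021: gap = -2.3 × (7.58 - 3.94) = -8.372%, loss ≈ 17423 × 8.372/100 ≈ 1459.
Year 2022: gap = -2.3 × (5.01 - 3.94) = -2.461%, loss ≈ 17423 × 2.461/100 ≈ 429.
Year 2023: gap = -2.3 × (8.47 - 3.94) = -10.419%, loss ≈ 17423 × 10.419/100 ≈ 1815.
Year 2024: gap = -2.3 × (7.57 - 3.94) = -8.349%, loss ≈ 17423 × 8.349/100 ≈ 1455.
Total lost output = 373 + 1459 + 429 + 1815 + 1455 = 5531 billion.

€5,531 billion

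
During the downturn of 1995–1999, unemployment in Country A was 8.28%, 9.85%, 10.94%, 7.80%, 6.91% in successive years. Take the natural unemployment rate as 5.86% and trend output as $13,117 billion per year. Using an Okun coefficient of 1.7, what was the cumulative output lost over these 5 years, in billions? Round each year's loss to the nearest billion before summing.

Year 1995: gap = -1.7 × (8.28 - 5.86) = -4.114%, loss ≈ 13117 × 4.114/100 ≈ 540.
Year 1996: gap = -1.7 × (9.85 - 5.86) = -6.783%, loss ≈ 13117 × 6.783/100 ≈ 890.
Year 1997: gap = -1.7 × (10.94 - 5.86) = -8.636%, loss ≈ 13117 × 8.636/100 ≈ 1133.
Year 1998: gap = -1.7 × (7.8 - 5.86) = -3.298%, loss ≈ 13117 × 3.298/100 ≈ 433.
Year 1999: gap = -1.7 × (6.91 - 5.86) = -1.785%, loss ≈ 13117 × 1.785/100 ≈ 234.
Total lost output = 540 + 890 + 1133 + 433 + 234 = 3230 billion.

$3,230 billion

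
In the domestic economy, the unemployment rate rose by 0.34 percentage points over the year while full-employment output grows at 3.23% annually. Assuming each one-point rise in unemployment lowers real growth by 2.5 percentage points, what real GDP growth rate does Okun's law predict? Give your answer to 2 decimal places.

Growth-rate Okun's law: g_Y = g_Y* - β × Δu.
g_Y = 3.23 - 2.5 × (0.34) = 3.23 - 0.85 = 2.38%, i.e. 2.38% to 2 d.p.

2.38%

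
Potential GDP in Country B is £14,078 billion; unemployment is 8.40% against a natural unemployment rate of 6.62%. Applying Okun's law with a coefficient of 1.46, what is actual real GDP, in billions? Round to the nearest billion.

Unemployment gap = 8.4 - 6.62 = 1.78 points, so the output gap is -1.46 × 1.78 = -2.5988%.
Actual GDP = 14078 × (1 - 2.5988/100) = 14078 × 0.974012 ≈ 13712 billion.

£13,712 billion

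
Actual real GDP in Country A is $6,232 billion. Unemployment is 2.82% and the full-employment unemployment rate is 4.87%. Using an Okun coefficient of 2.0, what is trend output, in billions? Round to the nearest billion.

Unemployment gap = 2.82 - 4.87 = -2.05 points, so output gap = -2 × (-2.05) = 4.1%.
Since Y = Y* × (1 + gap/100), Y* = 6232/1.041 ≈ 5987 billion.

$5,987 billion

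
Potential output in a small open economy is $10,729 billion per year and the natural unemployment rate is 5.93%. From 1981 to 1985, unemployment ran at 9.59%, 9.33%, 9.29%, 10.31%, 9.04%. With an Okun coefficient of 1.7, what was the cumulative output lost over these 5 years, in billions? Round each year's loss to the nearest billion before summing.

Year 1981: gap = -1.7 × (9.59 - 5.93) = -6.222%, loss ≈ 10729 × 6.222/100 ≈ 668.
Year 1982: gap = -1.7 × (9.33 - 5.93) = -5.78%, loss ≈ 10729 × 5.78/100 ≈ 620.
Year 1983: gap = -1.7 × (9.29 - 5.93) = -5.712%, loss ≈ 10729 × 5.712/100 ≈ 613.
Year 1984: gap = -1.7 × (10.31 - 5.93) = -7.446%, loss ≈ 10729 × 7.446/100 ≈ 799.
Year 1985: gap = -1.7 × (9.04 - 5.93) = -5.287%, loss ≈ 10729 × 5.287/100 ≈ 567.
Total lost output = 668 + 620 + 613 + 799 + 567 = 3267 billion.

$3,267 billion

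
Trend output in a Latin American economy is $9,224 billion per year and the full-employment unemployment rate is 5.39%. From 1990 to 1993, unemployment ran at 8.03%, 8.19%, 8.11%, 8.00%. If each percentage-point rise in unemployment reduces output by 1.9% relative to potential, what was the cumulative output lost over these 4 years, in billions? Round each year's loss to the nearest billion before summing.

$1,888 billion

Year 1990: gap = -1.9 × (8.03 - 5.39) = -5.016%, loss ≈ 9224 × 5.016/100 ≈ 463.
Year 1991: gap = -1.9 × (8.19 - 5.39) = -5.32%, loss ≈ 9224 × 5.32/100 ≈ 491.
Year 1992: gap = -1.9 × (8.11 - 5.39) = -5.168%, loss ≈ 9224 × 5.168/100 ≈ 477.
Year 1993: gap = -1.9 × (8 - 5.39) = -4.959%, loss ≈ 9224 × 4.959/100 ≈ 457.
Total lost output = 463 + 491 + 477 + 457 = 1888 billion.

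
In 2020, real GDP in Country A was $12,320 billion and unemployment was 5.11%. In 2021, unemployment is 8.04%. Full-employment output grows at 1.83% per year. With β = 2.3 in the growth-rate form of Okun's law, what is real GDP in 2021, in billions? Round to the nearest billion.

Δu = 8.04 - 5.11 = 2.93 points.
Okun's law (growth form): g_Y = g_Y* - β × Δu = 1.83 - 2.3 × (2.93) = 1.83 - 6.739 = -4.909%.
Real GDP in the next year = 12320 × (1 - 4.909/100) = 12320 × 0.95091 ≈ 11715 billion.

$11,715 billion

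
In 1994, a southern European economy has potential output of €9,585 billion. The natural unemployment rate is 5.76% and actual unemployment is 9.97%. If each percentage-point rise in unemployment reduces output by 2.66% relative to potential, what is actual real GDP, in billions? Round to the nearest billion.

Unemployment gap = 9.97 - 5.76 = 4.21 points, so the output gap is -2.66 × 4.21 = -11.1986%.
Actual GDP = 9585 × (1 - 11.1986/100) = 9585 × 0.888014 ≈ 8512 billion.

€8,512 billion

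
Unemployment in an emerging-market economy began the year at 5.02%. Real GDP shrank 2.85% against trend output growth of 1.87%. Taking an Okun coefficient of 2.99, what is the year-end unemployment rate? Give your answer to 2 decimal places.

6.60%

Growth-rate Okun's law: g_Y = g_Y* - β × Δu, so Δu = (g_Y* - g_Y)/β.
Δu = (1.87 + 2.85)/2.99 = 4.72/2.99 = 1.58 percentage points.
Year-end unemployment = 5.02 + 1.58 = 6.60%.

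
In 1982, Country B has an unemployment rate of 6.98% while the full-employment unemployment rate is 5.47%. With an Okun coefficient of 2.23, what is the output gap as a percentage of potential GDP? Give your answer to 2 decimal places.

-3.37%

The unemployment gap is 6.98 - 5.47 = 1.51 percentage points.
Okun's law gives an output gap of -2.23 × 1.51 = -3.3673%, i.e. 3.37% below potential.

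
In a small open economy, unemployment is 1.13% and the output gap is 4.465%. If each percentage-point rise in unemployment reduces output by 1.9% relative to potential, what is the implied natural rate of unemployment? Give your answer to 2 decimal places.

3.48%

From Okun's law, u - u* = -(output gap)/β = -(4.465)/1.9 = -2.35 points.
So u* = 1.13 + 2.35 = 3.48%.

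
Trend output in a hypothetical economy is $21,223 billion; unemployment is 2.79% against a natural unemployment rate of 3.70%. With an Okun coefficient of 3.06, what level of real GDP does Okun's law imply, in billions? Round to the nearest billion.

$21,814 billion

Unemployment gap = 2.79 - 3.7 = -0.91 points, so the output gap is -3.06 × (-0.91) = 2.7846%.
Actual GDP = 21223 × (1 + 2.7846/100) = 21223 × 1.027846 ≈ 21814 billion.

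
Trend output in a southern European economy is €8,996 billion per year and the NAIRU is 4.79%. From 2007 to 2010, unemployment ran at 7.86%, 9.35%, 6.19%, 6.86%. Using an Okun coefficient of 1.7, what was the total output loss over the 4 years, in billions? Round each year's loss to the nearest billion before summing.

€1,698 billion

Year 2007: gap = -1.7 × (7.86 - 4.79) = -5.219%, loss ≈ 8996 × 5.219/100 ≈ 470.
Year 2008: gap = -1.7 × (9.35 - 4.79) = -7.752%, loss ≈ 8996 × 7.752/100 ≈ 697.
Year 2009: gap = -1.7 × (6.19 - 4.79) = -2.38%, loss ≈ 8996 × 2.38/100 ≈ 214.
Year 2010: gap = -1.7 × (6.86 - 4.79) = -3.519%, loss ≈ 8996 × 3.519/100 ≈ 317.
Total lost output = 470 + 697 + 214 + 317 = 1698 billion.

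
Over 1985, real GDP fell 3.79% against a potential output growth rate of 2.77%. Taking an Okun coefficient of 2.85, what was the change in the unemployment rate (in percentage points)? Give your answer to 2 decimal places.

2.30 percentage points

Growth-rate Okun's law: g_Y = g_Y* - β × Δu, so Δu = (g_Y* - g_Y)/β.
Δu = (2.77 + 3.79)/2.85 = 6.56/2.85 = 2.30 percentage points.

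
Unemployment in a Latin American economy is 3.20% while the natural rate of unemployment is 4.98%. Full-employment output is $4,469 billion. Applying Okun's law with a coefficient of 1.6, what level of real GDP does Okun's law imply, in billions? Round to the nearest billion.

$4,596 billion

Unemployment gap = 3.2 - 4.98 = -1.78 points, so the output gap is -1.6 × (-1.78) = 2.848%.
Actual GDP = 4469 × (1 + 2.848/100) = 4469 × 1.02848 ≈ 4596 billion.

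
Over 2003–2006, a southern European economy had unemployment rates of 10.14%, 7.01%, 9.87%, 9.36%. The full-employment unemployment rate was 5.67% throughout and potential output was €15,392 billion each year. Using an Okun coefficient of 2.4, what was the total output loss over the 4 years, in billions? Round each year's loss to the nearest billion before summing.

Year 2003: gap = -2.4 × (10.14 - 5.67) = -10.728%, loss ≈ 15392 × 10.728/100 ≈ 1651.
Year 2004: gap = -2.4 × (7.01 - 5.67) = -3.216%, loss ≈ 15392 × 3.216/100 ≈ 495.
Year 2005: gap = -2.4 × (9.87 - 5.67) = -10.08%, loss ≈ 15392 × 10.08/100 ≈ 1552.
Year 2006: gap = -2.4 × (9.36 - 5.67) = -8.856%, loss ≈ 15392 × 8.856/100 ≈ 1363.
Total lost output = 1651 + 495 + 1552 + 1363 = 5061 billion.

€5,061 billion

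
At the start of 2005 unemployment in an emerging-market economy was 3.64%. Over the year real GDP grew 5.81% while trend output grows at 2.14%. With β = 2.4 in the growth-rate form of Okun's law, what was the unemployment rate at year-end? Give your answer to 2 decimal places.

Growth-rate Okun's law: g_Y = g_Y* - β × Δu, so Δu = (g_Y* - g_Y)/β.
Δu = (2.14 - 5.81)/2.4 = -3.67/2.4 = -1.53 percentage points.
Year-end unemployment = 3.64 - 1.53 = 2.11%.

2.11%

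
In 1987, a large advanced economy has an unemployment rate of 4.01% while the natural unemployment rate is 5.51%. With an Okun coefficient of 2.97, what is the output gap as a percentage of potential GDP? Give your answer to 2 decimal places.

4.46%

The unemployment gap is 4.01 - 5.51 = -1.5 percentage points.
Okun's law gives an output gap of -2.97 × (-1.5) = 4.455%, i.e. 4.46% above potential.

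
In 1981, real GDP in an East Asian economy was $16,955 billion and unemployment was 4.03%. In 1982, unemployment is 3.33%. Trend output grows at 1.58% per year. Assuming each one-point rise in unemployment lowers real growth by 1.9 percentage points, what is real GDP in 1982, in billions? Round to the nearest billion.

Δu = 3.33 - 4.03 = -0.7 points.
Okun's law (growth form): g_Y = g_Y* - β × Δu = 1.58 - 1.9 × (-0.70) = 1.58 + 1.33 = 2.91%.
Real GDP in the next year = 16955 × (1 + 2.91/100) = 16955 × 1.0291 ≈ 17448 billion.

$17,448 billion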